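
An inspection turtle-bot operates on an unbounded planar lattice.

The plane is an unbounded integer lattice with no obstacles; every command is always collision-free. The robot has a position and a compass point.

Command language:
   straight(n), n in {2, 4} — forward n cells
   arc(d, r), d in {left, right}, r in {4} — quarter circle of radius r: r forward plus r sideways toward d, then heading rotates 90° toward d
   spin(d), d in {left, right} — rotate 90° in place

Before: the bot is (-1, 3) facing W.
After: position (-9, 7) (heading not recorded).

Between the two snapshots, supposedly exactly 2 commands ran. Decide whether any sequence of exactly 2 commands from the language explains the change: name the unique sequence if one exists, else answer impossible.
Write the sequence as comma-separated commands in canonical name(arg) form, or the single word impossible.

straight(4), arc(right, 4)

key: order matters: swapping straight(4) and arc(right, 4) lands elsewhere
from: (-1, 3) facing W
1. straight(4) → (-5, 3) facing W
2. arc(right, 4) → (-9, 7) facing N
no other 2-command option fits: unique.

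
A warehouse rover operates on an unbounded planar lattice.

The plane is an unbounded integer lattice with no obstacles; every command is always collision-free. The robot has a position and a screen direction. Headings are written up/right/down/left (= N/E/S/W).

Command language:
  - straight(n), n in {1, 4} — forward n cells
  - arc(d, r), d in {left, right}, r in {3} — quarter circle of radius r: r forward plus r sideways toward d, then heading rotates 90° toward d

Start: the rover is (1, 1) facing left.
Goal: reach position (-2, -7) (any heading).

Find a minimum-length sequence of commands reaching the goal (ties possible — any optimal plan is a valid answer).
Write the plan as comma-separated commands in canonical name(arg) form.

arc(left, 3), straight(1), straight(4)

initial: (1, 1) facing left
t=1 arc(left, 3) ⇒ (-2, -2) facing down
t=2 straight(1) ⇒ (-2, -3) facing down
t=3 straight(4) ⇒ (-2, -7) facing down
shorter routes all fall short; 3 is best.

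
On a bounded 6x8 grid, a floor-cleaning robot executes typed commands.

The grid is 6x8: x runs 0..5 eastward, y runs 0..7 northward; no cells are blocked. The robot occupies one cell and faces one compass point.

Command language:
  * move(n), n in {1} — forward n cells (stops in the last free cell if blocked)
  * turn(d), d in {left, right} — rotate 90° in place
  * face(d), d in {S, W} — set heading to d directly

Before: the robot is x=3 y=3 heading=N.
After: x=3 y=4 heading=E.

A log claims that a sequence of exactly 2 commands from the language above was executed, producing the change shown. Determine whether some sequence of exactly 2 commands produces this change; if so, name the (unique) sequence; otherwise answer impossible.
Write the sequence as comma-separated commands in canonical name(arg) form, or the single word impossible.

move(1), turn(right)

key: cell and facing (now E) both changed — the 2 commands mix motion and turning
initial: x=3 y=3 heading=N
1. move(1) → x=3 y=4 heading=N
2. turn(right) → x=3 y=4 heading=E
all 25 alternatives checked — unique.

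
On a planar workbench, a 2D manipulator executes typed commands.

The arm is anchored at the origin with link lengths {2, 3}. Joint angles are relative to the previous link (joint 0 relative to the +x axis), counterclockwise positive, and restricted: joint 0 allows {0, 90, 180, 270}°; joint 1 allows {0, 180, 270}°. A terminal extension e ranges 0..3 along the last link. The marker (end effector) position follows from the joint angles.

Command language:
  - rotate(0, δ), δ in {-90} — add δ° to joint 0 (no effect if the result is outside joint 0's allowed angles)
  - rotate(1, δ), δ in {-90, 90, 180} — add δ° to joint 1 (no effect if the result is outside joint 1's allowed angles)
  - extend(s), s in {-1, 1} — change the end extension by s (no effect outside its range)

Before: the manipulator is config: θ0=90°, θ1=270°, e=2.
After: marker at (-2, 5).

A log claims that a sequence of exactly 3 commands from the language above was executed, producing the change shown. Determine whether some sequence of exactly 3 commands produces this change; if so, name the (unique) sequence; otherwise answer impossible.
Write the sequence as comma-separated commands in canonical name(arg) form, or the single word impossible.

start: config: θ0=90°, θ1=270°, e=2
t=1 rotate(0, -90) ⇒ config: θ0=0°, θ1=270°, e=2
t=2 rotate(0, -90) ⇒ config: θ0=270°, θ1=270°, e=2
t=3 rotate(0, -90) ⇒ config: θ0=180°, θ1=270°, e=2
no rival 3-sequence matches.

rotate(0, -90), rotate(0, -90), rotate(0, -90)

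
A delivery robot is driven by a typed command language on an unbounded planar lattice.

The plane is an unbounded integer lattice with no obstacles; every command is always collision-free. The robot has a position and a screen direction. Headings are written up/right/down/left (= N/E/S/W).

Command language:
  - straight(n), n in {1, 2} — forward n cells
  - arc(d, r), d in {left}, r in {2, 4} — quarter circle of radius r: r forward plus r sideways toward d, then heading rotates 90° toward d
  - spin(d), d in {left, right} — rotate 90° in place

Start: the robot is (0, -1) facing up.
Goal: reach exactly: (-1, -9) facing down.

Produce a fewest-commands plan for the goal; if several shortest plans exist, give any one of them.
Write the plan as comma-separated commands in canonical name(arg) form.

begin: (0, -1) facing up
[1] after spin(left): (0, -1) facing left
[2] after straight(1): (-1, -1) facing left
[3] after arc(left, 4): (-5, -5) facing down
[4] after arc(left, 4): (-1, -9) facing right
[5] after spin(right): (-1, -9) facing down
nothing shorter than 5 reaches the goal.

spin(left), straight(1), arc(left, 4), arc(left, 4), spin(right)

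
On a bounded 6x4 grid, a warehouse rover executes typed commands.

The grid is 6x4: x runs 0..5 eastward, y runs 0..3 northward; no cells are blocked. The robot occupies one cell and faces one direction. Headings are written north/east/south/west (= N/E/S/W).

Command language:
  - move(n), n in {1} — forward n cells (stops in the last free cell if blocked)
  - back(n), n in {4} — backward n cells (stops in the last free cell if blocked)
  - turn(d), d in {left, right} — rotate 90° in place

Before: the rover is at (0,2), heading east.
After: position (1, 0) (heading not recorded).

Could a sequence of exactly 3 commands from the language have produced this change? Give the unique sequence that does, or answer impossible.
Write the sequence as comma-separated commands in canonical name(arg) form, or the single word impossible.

move(1), turn(left), back(4)

key: order matters: swapping move(1) and back(4) lands elsewhere
initial: at (0,2), heading east
1. move(1) → at (1,2), heading east
2. turn(left) → at (1,2), heading north
3. back(4) → at (1,0), heading north
uniquely the one of 64 3-step routes that fits.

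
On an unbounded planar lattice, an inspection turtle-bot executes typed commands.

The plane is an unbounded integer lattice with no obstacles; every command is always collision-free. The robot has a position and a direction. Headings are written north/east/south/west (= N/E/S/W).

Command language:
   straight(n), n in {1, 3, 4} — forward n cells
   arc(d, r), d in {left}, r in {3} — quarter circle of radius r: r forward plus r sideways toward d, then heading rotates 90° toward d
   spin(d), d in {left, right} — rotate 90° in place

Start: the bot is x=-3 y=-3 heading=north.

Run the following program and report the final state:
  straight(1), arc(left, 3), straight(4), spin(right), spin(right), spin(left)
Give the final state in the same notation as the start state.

x=-10 y=1 heading=north

start: x=-3 y=-3 heading=north
t=1 straight(1) ⇒ x=-3 y=-2 heading=north
t=2 arc(left, 3) ⇒ x=-6 y=1 heading=west
t=3 straight(4) ⇒ x=-10 y=1 heading=west
t=4 spin(right) ⇒ x=-10 y=1 heading=north
t=5 spin(right) ⇒ x=-10 y=1 heading=east
t=6 spin(left) ⇒ x=-10 y=1 heading=north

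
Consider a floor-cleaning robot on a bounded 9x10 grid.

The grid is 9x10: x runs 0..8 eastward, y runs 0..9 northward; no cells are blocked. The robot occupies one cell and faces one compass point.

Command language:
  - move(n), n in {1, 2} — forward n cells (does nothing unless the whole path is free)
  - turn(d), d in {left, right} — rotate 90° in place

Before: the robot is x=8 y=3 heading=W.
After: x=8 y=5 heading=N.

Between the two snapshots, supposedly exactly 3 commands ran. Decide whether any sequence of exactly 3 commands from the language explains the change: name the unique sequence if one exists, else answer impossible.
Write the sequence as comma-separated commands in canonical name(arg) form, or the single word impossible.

key: position moved to (8,5) AND the heading swung to N — translation plus rotation needed
initial: x=8 y=3 heading=W
[1] after turn(right): x=8 y=3 heading=N
[2] after move(1): x=8 y=4 heading=N
[3] after move(1): x=8 y=5 heading=N
uniquely the one of 64 3-step routes that fits.

turn(right), move(1), move(1)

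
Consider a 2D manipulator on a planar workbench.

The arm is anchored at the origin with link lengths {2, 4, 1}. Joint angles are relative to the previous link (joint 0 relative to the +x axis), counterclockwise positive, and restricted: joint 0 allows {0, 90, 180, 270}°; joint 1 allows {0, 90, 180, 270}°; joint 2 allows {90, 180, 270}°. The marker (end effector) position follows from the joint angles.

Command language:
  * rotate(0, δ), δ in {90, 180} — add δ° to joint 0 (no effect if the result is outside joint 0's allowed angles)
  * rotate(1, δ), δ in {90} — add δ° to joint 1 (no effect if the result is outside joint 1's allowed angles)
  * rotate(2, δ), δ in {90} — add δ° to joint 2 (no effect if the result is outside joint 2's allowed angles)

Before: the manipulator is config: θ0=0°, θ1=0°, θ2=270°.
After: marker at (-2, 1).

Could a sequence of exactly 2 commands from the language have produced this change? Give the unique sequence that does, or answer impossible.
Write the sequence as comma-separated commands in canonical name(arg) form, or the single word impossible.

rotate(1, 90), rotate(1, 90)

initial: config: θ0=0°, θ1=0°, θ2=270°
[1] after rotate(1, 90): config: θ0=0°, θ1=90°, θ2=270°
[2] after rotate(1, 90): config: θ0=0°, θ1=180°, θ2=270°
no other 2-command option fits: unique.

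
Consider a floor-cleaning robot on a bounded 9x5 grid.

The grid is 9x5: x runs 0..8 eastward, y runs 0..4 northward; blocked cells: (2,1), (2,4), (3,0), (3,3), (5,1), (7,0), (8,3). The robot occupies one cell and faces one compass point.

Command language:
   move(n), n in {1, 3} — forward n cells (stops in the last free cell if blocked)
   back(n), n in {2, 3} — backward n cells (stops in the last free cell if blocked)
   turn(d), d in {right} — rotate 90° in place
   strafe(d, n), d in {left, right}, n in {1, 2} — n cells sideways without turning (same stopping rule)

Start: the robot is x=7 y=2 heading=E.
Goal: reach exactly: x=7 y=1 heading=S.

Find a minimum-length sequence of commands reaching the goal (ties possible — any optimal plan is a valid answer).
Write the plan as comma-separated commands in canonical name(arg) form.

start: x=7 y=2 heading=E
step 1 (strafe(right, 1)): x=7 y=1 heading=E
step 2 (turn(right)): x=7 y=1 heading=S
nothing shorter than 2 reaches the goal.

strafe(right, 1), turn(right)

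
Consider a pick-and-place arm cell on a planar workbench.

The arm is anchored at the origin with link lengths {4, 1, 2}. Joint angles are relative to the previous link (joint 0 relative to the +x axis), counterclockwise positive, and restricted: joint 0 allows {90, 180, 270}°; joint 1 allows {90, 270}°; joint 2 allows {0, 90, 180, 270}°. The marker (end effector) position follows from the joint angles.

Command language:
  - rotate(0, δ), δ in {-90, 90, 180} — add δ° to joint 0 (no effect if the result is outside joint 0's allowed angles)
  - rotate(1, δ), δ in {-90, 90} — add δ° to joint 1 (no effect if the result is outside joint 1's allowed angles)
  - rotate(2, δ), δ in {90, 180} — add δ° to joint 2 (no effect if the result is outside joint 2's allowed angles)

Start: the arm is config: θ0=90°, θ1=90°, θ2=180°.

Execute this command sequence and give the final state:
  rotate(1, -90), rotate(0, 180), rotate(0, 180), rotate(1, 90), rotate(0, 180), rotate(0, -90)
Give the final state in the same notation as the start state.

begin: config: θ0=90°, θ1=90°, θ2=180°
1. rotate(1, -90) → config: θ0=90°, θ1=90°, θ2=180°
2. rotate(0, 180) → config: θ0=270°, θ1=90°, θ2=180°
3. rotate(0, 180) → config: θ0=90°, θ1=90°, θ2=180°
4. rotate(1, 90) → config: θ0=90°, θ1=90°, θ2=180°
5. rotate(0, 180) → config: θ0=270°, θ1=90°, θ2=180°
6. rotate(0, -90) → config: θ0=180°, θ1=90°, θ2=180°

config: θ0=180°, θ1=90°, θ2=180°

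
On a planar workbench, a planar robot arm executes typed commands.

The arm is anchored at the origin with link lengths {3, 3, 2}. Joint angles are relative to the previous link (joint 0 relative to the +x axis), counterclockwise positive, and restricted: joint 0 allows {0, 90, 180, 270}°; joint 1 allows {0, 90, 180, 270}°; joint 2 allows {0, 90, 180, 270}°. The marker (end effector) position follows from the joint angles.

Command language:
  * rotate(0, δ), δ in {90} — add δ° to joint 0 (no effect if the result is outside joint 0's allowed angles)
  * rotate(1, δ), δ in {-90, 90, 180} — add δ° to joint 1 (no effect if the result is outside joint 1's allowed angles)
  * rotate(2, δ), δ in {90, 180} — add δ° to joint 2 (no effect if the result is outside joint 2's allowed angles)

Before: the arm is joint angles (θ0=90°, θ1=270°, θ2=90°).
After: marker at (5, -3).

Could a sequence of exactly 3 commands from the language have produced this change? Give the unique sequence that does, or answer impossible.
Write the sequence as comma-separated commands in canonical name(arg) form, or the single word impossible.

start: joint angles (θ0=90°, θ1=270°, θ2=90°)
1. rotate(0, 90) → joint angles (θ0=180°, θ1=270°, θ2=90°)
2. rotate(0, 90) → joint angles (θ0=270°, θ1=270°, θ2=90°)
3. rotate(0, 90) → joint angles (θ0=0°, θ1=270°, θ2=90°)
no rival 3-sequence matches.

rotate(0, 90), rotate(0, 90), rotate(0, 90)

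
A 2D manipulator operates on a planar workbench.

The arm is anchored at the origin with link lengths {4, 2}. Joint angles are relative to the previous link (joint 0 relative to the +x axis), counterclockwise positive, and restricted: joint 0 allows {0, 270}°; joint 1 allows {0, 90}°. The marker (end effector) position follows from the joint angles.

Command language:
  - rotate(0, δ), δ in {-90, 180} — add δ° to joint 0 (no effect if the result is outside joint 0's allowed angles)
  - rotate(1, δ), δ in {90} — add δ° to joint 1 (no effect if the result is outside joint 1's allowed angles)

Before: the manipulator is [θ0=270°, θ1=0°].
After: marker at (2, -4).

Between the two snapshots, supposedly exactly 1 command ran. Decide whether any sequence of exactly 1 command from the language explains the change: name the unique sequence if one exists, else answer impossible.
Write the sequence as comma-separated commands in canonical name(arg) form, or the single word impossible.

rotate(1, 90)

begin: [θ0=270°, θ1=0°]
t=1 rotate(1, 90) ⇒ [θ0=270°, θ1=90°]
uniquely the one of 3 1-step routes that fits.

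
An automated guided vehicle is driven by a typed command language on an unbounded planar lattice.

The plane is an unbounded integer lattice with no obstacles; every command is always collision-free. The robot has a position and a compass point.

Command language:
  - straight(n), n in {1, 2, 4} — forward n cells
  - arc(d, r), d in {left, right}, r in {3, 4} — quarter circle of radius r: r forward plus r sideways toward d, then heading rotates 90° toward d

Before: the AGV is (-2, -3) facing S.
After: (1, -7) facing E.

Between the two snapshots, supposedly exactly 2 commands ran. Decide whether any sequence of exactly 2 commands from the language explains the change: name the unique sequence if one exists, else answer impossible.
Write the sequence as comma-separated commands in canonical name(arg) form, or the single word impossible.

key: cell and facing (now E) both changed — the 2 commands mix motion and turning
t0: (-2, -3) facing S
[1] after straight(1): (-2, -4) facing S
[2] after arc(left, 3): (1, -7) facing E
all 49 alternatives checked — unique.

straight(1), arc(left, 3)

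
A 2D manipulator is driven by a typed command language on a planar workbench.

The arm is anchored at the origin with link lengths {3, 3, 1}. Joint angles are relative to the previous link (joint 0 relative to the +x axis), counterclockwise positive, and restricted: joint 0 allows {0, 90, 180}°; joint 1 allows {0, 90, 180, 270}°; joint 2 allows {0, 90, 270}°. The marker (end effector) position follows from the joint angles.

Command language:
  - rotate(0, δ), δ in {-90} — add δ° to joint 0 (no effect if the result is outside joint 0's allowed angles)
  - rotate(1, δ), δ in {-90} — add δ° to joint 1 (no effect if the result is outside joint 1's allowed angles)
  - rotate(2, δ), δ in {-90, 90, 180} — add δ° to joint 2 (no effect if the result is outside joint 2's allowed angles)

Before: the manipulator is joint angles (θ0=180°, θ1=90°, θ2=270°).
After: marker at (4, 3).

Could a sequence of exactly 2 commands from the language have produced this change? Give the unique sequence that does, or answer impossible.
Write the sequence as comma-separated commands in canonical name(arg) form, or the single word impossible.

start: joint angles (θ0=180°, θ1=90°, θ2=270°)
step 1 (rotate(0, -90)): joint angles (θ0=90°, θ1=90°, θ2=270°)
step 2 (rotate(0, -90)): joint angles (θ0=0°, θ1=90°, θ2=270°)
no other 2-command option fits: unique.

rotate(0, -90), rotate(0, -90)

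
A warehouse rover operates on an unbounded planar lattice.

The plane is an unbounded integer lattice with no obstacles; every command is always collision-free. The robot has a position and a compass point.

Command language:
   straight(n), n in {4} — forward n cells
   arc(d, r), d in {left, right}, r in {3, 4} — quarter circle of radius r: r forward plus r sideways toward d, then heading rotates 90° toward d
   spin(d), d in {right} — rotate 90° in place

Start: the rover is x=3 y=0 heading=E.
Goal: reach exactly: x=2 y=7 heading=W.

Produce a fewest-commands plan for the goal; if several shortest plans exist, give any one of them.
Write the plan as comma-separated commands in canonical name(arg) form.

t0: x=3 y=0 heading=E
t=1 arc(left, 3) ⇒ x=6 y=3 heading=N
t=2 arc(left, 4) ⇒ x=2 y=7 heading=W
shorter routes all fall short; 2 is best.

arc(left, 3), arc(left, 4)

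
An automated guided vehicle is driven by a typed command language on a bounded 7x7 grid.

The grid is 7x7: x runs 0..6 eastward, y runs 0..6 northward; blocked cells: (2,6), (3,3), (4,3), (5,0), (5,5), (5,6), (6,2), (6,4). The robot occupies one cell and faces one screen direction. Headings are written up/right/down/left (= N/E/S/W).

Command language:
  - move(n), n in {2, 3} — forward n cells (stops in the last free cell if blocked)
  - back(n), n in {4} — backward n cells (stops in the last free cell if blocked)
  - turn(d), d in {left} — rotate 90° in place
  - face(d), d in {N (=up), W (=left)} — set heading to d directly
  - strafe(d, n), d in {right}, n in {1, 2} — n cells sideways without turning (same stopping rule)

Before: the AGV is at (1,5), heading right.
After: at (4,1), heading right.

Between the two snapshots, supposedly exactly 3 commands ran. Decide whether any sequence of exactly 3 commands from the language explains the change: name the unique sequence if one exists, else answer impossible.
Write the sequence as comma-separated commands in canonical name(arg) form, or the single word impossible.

key: order matters: swapping strafe(right, 2) and move(3) lands elsewhere
from: at (1,5), heading right
step 1 (strafe(right, 2)): at (1,3), heading right
step 2 (strafe(right, 2)): at (1,1), heading right
step 3 (move(3)): at (4,1), heading right
no other 3-command option fits: unique.

strafe(right, 2), strafe(right, 2), move(3)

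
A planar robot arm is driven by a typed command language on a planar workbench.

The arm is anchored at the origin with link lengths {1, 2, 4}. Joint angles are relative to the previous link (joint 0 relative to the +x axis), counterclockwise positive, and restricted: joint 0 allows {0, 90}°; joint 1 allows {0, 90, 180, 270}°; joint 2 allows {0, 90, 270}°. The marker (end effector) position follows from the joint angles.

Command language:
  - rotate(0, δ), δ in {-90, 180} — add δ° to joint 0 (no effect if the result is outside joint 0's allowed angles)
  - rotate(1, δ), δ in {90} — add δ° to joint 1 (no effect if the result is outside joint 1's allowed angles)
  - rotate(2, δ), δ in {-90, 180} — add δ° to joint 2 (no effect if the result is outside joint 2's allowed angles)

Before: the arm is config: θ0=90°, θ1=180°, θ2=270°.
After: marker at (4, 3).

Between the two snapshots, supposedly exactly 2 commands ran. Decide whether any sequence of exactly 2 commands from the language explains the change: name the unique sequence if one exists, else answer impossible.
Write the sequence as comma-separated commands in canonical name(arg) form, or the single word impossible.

rotate(1, 90), rotate(1, 90)

initial: config: θ0=90°, θ1=180°, θ2=270°
t=1 rotate(1, 90) ⇒ config: θ0=90°, θ1=270°, θ2=270°
t=2 rotate(1, 90) ⇒ config: θ0=90°, θ1=0°, θ2=270°
no rival 2-sequence matches.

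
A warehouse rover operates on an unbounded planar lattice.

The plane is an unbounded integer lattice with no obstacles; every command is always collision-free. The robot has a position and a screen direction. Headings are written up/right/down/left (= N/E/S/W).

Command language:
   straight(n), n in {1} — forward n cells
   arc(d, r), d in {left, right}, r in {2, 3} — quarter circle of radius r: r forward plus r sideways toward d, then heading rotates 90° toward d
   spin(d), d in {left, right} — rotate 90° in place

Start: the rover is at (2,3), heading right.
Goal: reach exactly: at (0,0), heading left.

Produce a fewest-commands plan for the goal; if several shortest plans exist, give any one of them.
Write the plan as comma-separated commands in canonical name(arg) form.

begin: at (2,3), heading right
step 1 (spin(right)): at (2,3), heading down
step 2 (straight(1)): at (2,2), heading down
step 3 (arc(right, 2)): at (0,0), heading left
nothing shorter than 3 reaches the goal.

spin(right), straight(1), arc(right, 2)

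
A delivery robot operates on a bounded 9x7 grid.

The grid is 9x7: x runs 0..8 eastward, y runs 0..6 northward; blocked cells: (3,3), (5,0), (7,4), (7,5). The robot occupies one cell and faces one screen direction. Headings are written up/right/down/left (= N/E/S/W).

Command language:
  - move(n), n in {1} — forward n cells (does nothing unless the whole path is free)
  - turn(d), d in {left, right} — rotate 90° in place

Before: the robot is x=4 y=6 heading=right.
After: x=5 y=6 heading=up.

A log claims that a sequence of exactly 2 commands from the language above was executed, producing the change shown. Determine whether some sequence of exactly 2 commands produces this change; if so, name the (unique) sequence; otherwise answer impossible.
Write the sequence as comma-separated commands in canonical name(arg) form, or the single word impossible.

move(1), turn(left)

key: cell and facing (now N) both changed — the 2 commands mix motion and turning
t0: x=4 y=6 heading=right
1. move(1) → x=5 y=6 heading=right
2. turn(left) → x=5 y=6 heading=up
uniquely the one of 9 2-step routes that fits.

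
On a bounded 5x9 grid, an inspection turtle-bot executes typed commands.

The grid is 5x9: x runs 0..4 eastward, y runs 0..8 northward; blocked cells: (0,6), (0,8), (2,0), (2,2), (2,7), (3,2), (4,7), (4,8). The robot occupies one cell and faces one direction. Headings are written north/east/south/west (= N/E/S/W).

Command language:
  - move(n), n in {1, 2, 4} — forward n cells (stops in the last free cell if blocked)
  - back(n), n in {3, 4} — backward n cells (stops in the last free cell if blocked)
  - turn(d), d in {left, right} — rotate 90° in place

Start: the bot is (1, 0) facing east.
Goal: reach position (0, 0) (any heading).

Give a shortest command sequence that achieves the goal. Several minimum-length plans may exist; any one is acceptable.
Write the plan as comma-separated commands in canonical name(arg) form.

start: (1, 0) facing east
t=1 back(4) ⇒ (0, 0) facing east
shorter routes all fall short; 1 is best.

back(4)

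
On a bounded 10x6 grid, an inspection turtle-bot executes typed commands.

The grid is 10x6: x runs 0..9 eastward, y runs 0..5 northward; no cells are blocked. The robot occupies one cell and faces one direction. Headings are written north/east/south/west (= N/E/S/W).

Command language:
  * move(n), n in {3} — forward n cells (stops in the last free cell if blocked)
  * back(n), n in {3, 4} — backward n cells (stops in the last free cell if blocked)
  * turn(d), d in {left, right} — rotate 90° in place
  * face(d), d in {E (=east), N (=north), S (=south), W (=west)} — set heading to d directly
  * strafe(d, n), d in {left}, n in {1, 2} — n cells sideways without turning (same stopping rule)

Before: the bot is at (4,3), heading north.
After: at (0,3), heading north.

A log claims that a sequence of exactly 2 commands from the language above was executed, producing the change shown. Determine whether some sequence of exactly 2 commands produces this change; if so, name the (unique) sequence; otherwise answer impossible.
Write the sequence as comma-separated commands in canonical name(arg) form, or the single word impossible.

strafe(left, 2), strafe(left, 2)

key: heading stays N — no command in the sequence turns
t0: at (4,3), heading north
1. strafe(left, 2) → at (2,3), heading north
2. strafe(left, 2) → at (0,3), heading north
all 121 alternatives checked — unique.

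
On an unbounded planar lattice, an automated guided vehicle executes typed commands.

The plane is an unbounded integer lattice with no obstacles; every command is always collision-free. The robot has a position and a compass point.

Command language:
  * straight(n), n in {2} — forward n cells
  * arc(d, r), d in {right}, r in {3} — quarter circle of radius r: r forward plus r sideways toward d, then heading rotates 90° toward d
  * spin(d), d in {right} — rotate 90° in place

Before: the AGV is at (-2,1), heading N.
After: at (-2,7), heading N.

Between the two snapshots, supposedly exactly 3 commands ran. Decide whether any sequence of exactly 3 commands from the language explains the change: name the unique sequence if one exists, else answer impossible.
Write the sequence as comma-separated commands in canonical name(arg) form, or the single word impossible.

straight(2), straight(2), straight(2)

key: still facing N at the end — nothing in the sequence rotates
begin: at (-2,1), heading N
1. straight(2) → at (-2,3), heading N
2. straight(2) → at (-2,5), heading N
3. straight(2) → at (-2,7), heading N
uniquely the one of 27 3-step routes that fits.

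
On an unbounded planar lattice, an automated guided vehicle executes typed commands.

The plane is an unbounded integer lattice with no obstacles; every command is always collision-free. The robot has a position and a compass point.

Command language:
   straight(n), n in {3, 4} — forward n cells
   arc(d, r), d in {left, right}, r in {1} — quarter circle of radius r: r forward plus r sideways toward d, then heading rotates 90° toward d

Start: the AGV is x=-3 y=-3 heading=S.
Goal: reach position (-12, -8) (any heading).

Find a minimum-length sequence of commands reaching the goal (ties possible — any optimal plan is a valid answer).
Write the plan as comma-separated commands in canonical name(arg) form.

straight(4), arc(right, 1), straight(4), straight(4)

initial: x=-3 y=-3 heading=S
[1] after straight(4): x=-3 y=-7 heading=S
[2] after arc(right, 1): x=-4 y=-8 heading=W
[3] after straight(4): x=-8 y=-8 heading=W
[4] after straight(4): x=-12 y=-8 heading=W
no 3-step plan works, so 4 is optimal.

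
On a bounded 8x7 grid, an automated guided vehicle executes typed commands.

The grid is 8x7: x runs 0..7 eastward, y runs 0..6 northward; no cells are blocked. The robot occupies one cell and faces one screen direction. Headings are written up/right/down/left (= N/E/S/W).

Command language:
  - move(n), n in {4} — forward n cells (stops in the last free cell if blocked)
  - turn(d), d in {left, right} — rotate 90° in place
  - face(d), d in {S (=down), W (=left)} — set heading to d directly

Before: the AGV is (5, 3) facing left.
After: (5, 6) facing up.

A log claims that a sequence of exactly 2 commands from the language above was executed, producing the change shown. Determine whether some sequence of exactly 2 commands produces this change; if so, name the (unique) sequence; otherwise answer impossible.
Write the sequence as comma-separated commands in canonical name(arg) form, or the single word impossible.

turn(right), move(4)

key: running move(4) before turn(right) would end elsewhere — order is forced
initial: (5, 3) facing left
1. turn(right) → (5, 3) facing up
2. move(4) → (5, 6) facing up
all 25 alternatives checked — unique.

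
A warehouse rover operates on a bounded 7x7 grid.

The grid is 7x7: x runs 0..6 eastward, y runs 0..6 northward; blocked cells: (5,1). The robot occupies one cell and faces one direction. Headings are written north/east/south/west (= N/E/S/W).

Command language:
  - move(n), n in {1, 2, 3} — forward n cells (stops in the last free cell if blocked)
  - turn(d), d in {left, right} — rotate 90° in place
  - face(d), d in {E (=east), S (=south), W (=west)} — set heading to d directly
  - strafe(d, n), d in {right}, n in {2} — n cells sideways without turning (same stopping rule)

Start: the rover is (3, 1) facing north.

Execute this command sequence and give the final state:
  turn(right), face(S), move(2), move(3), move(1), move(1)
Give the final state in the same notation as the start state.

(3, 0) facing south

initial: (3, 1) facing north
t=1 turn(right) ⇒ (3, 1) facing east
t=2 face(S) ⇒ (3, 1) facing south
t=3 move(2) ⇒ (3, 0) facing south
t=4 move(3) ⇒ (3, 0) facing south
t=5 move(1) ⇒ (3, 0) facing south
t=6 move(1) ⇒ (3, 0) facing south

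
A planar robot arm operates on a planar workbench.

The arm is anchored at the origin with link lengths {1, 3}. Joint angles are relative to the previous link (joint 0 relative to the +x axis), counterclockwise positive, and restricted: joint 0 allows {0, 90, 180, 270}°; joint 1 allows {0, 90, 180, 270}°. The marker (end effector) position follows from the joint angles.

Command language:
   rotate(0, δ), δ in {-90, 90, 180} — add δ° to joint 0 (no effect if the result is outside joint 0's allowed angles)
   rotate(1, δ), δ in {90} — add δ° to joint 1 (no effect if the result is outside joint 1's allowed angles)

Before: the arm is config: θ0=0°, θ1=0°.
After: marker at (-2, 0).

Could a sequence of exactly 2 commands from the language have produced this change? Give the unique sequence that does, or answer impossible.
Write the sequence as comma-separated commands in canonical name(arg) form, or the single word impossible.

rotate(1, 90), rotate(1, 90)

start: config: θ0=0°, θ1=0°
t=1 rotate(1, 90) ⇒ config: θ0=0°, θ1=90°
t=2 rotate(1, 90) ⇒ config: θ0=0°, θ1=180°
no rival 2-sequence matches.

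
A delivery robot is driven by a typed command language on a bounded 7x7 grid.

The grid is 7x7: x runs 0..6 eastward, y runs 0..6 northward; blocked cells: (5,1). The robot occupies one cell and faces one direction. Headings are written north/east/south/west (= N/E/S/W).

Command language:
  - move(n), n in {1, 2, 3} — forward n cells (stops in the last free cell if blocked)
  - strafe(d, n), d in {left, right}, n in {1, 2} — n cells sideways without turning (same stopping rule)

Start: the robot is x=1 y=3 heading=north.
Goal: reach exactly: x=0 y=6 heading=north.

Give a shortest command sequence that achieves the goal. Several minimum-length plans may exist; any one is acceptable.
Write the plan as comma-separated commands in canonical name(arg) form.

from: x=1 y=3 heading=north
1. move(3) → x=1 y=6 heading=north
2. strafe(left, 2) → x=0 y=6 heading=north
shorter routes all fall short; 2 is best.

move(3), strafe(left, 2)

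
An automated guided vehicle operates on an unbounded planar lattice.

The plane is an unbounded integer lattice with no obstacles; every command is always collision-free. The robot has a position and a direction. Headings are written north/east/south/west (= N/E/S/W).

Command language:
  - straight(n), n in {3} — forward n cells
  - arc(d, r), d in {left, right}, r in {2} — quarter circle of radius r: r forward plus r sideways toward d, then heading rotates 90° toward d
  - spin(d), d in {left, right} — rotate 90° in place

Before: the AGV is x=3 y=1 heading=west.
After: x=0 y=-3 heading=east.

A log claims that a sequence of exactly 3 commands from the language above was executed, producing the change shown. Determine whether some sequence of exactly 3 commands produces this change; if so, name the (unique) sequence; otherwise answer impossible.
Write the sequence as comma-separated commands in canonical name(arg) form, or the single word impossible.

straight(3), arc(left, 2), arc(left, 2)

key: position moved to (0,-3) AND the heading swung to E — translation plus rotation needed
start: x=3 y=1 heading=west
t=1 straight(3) ⇒ x=0 y=1 heading=west
t=2 arc(left, 2) ⇒ x=-2 y=-1 heading=south
t=3 arc(left, 2) ⇒ x=0 y=-3 heading=east
uniquely the one of 125 3-step routes that fits.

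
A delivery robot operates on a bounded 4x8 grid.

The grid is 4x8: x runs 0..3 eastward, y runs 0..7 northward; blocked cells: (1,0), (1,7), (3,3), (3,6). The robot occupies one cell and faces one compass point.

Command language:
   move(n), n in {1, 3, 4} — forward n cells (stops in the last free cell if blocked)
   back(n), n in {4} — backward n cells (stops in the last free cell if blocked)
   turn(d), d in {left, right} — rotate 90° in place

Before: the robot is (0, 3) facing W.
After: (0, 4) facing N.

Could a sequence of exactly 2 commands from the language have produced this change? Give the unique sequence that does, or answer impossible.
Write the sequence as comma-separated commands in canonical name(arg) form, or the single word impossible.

key: running move(1) before turn(right) would end elsewhere — order is forced
from: (0, 3) facing W
step 1 (turn(right)): (0, 3) facing N
step 2 (move(1)): (0, 4) facing N
all 36 alternatives checked — unique.

turn(right), move(1)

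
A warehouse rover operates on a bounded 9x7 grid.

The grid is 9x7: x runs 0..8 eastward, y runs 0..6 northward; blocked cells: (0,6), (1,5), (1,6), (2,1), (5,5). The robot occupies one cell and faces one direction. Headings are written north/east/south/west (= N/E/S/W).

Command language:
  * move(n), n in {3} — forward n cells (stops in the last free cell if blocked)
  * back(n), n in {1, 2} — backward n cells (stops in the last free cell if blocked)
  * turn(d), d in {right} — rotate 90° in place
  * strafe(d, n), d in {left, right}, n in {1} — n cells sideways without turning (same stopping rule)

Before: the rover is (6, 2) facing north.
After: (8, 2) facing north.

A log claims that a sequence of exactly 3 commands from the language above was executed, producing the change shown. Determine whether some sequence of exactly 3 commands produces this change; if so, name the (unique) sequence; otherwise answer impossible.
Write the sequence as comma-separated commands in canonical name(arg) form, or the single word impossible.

key: the third strafe(right, 1) runs into the grid edge before its full distance
begin: (6, 2) facing north
t=1 strafe(right, 1) ⇒ (7, 2) facing north
t=2 strafe(right, 1) ⇒ (8, 2) facing north
t=3 strafe(right, 1) ⇒ (8, 2) facing north
uniquely the one of 216 3-step routes that fits.

strafe(right, 1), strafe(right, 1), strafe(right, 1)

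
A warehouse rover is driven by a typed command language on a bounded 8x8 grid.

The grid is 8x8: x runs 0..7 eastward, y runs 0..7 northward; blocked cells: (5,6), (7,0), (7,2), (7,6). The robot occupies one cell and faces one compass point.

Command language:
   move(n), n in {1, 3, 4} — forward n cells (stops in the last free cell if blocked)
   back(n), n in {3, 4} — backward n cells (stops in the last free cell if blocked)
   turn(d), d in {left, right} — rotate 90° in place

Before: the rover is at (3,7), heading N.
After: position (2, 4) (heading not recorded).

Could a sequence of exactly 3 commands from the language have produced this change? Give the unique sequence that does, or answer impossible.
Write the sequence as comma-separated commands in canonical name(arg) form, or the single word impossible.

key: running move(1) before back(3) would end elsewhere — order is forced
t0: at (3,7), heading N
[1] after back(3): at (3,4), heading N
[2] after turn(left): at (3,4), heading W
[3] after move(1): at (2,4), heading W
no other 3-command option fits: unique.

back(3), turn(left), move(1)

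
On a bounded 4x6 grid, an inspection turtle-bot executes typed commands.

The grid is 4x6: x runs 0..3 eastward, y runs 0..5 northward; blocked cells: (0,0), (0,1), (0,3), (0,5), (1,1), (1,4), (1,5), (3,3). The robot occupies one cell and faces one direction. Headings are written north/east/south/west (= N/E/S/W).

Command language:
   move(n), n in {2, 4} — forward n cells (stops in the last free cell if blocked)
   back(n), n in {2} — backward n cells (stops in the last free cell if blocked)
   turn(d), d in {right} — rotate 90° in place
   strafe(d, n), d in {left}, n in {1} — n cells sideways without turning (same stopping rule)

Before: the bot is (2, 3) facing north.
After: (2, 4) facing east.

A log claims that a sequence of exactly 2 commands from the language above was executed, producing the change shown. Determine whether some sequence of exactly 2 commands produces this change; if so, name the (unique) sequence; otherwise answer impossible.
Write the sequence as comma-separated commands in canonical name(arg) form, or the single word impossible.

turn(right), strafe(left, 1)

key: position moved to (2,4) AND the heading swung to E — translation plus rotation needed
start: (2, 3) facing north
t=1 turn(right) ⇒ (2, 3) facing east
t=2 strafe(left, 1) ⇒ (2, 4) facing east
no rival 2-sequence matches.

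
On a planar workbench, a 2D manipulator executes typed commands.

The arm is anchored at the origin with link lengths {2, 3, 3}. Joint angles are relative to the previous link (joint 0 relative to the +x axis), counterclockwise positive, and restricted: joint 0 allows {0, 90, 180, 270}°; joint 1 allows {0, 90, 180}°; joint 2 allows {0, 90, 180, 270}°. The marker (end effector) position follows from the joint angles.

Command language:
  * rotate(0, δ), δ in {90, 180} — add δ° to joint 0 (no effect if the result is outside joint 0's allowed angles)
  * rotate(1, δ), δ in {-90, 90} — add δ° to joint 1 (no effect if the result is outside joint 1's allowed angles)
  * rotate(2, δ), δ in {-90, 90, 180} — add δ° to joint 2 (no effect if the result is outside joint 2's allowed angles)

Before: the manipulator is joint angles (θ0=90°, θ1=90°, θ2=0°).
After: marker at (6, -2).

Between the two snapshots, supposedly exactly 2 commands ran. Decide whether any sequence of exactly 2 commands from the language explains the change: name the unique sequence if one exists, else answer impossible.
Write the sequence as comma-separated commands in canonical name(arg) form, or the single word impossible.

start: joint angles (θ0=90°, θ1=90°, θ2=0°)
1. rotate(0, 90) → joint angles (θ0=180°, θ1=90°, θ2=0°)
2. rotate(0, 90) → joint angles (θ0=270°, θ1=90°, θ2=0°)
all 49 alternatives checked — unique.

rotate(0, 90), rotate(0, 90)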